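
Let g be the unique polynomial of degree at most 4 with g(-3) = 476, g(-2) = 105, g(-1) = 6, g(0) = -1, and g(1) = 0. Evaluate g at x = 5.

1764

Using the Lagrange interpolation formula with nodes -3, -2, -1, 0, 1:
  L_0(x) = (x + 2)(x + 1)x(x - 1) / 24
  L_1(x) = (x + 3)(x + 1)x(x - 1) / -6
  L_2(x) = (x + 3)(x + 2)x(x - 1) / 4
  L_3(x) = (x + 3)(x + 2)(x + 1)(x - 1) / -6
  L_4(x) = (x + 3)(x + 2)(x + 1)x / 24
Then g(x) = 476·L_0(x) + 105·L_1(x) + 6·L_2(x) - 1·L_3(x) + 0·L_4(x).
Expanding and collecting terms gives g(x) = 4x^4 - 6x^3 + 3x - 1.
Evaluating at x = 5: g(5) = 1764.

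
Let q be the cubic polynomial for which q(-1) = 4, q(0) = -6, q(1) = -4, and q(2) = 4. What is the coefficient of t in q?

Write q(t) = at^3 + bt^2 + ct + d. Substituting each data point gives a linear system:
  -a + b - c + d = 4
  d = -6
  a + b + c + d = -4
  8a + 4b + 2c + d = 4
Solving the system yields a = -1, b = 6, c = -3, d = -6.
So q(t) = -t³ + 6t² - 3t - 6.
The coefficient of t is -3.

-3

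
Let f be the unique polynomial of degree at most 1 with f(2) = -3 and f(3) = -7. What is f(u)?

Using the Lagrange interpolation formula with nodes 2, 3:
  L_0(u) = (u - 3) / -1
  L_1(u) = (u - 2) / 1
Then f(u) = -3·L_0(u) - 7·L_1(u).
Expanding and collecting terms gives f(u) = -4u + 5.
Check: f(3) = -7. ✓

f(u) = -4u + 5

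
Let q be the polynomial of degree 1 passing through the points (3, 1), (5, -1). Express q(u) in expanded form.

Write q(u) = au + b. Substituting each data point gives a linear system:
  3a + b = 1
  5a + b = -1
Solving the system yields a = -1, b = 4.
So q(u) = -u + 4.
Check: q(5) = -1. ✓

q(u) = -u + 4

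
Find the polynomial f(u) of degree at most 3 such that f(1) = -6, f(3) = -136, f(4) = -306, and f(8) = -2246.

f(u) = -4u^3 - 3u^2 - u + 2

Write f(u) = au^3 + bu^2 + cu + d. Substituting each data point gives a linear system:
  a + b + c + d = -6
  27a + 9b + 3c + d = -136
  64a + 16b + 4c + d = -306
  512a + 64b + 8c + d = -2246
Solving the system yields a = -4, b = -3, c = -1, d = 2.
So f(u) = -4u^3 - 3u^2 - u + 2.
Check: f(8) = -2246. ✓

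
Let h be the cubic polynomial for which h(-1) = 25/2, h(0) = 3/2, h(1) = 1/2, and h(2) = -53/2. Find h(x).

Write h(x) = ax^3 + bx^2 + cx + d. Substituting each data point gives a linear system:
  -a + b - c + d = 25/2
  d = 3/2
  a + b + c + d = 1/2
  8a + 4b + 2c + d = -53/2
Solving the system yields a = -6, b = 5, c = 0, d = 3/2.
So h(x) = -6x³ + 5x² + 3/2.
Check: h(2) = -53/2. ✓

h(x) = -6x^3 + 5x^2 + 3/2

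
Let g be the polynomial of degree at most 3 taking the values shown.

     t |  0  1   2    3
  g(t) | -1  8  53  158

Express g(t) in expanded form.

g(t) = 4t^3 + 6t^2 - t - 1

Using the Lagrange interpolation formula with nodes 0, 1, 2, 3:
  L_0(t) = (t - 1)(t - 2)(t - 3) / -6
  L_1(t) = t(t - 2)(t - 3) / 2
  L_2(t) = t(t - 1)(t - 3) / -2
  L_3(t) = t(t - 1)(t - 2) / 6
Then g(t) = -1·L_0(t) + 8·L_1(t) + 53·L_2(t) + 158·L_3(t).
Expanding and collecting terms gives g(t) = 4t^3 + 6t^2 - t - 1.
Check: g(0) = -1. ✓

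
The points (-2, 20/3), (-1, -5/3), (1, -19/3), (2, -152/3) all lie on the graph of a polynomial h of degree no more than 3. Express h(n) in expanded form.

h(n) = -4n^3 - 6n^2 + (5/3)n + 2

Using the Lagrange interpolation formula with nodes -2, -1, 1, 2:
  L_0(n) = (n + 1)(n - 1)(n - 2) / -12
  L_1(n) = (n + 2)(n - 1)(n - 2) / 6
  L_2(n) = (n + 2)(n + 1)(n - 2) / -6
  L_3(n) = (n + 2)(n + 1)(n - 1) / 12
Then h(n) = 20/3·L_0(n) - 5/3·L_1(n) - 19/3·L_2(n) - 152/3·L_3(n).
Expanding and collecting terms gives h(n) = -4n^3 - 6n^2 + (5/3)n + 2.
Check: h(1) = -19/3. ✓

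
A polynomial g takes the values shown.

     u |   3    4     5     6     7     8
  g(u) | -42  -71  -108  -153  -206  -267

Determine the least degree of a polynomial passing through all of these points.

Forward differences of the values at u = 3, 4, 5, 6, 7, 8:
  g  : -42  -71  -108  -153  -206  -267
  Δ  : -29  -37  -45  -53  -61
  Δ^2: -8  -8  -8  -8
  Δ^3: 0  0  0
  Δ^4: 0  0
  Δ^5: 0
The second differences are constant (-8) and nonzero, while all higher differences vanish, so the minimal degree is 2.

2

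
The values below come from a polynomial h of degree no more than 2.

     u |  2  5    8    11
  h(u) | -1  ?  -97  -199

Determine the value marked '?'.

-31

The 3 known points determine the degree-2 polynomial uniquely.
Write h(u) = au^2 + bu + c. Substituting each data point gives a linear system:
  4a + 2b + c = -1
  64a + 8b + c = -97
  121a + 11b + c = -199
Solving the system yields a = -2, b = 4, c = -1.
So h(u) = -2u² + 4u - 1.
Then h(5) = -31.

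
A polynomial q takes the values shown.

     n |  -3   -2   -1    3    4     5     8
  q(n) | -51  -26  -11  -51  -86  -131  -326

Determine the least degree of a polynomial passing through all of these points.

Divided differences on the nodes -3, -2, -1, 3, 4, 5, 8:
  order 0: -51  -26  -11  -51  -86  -131  -326
  order 1: 25  15  -10  -35  -45  -65
  order 2: -5  -5  -5  -5  -5
  order 3: 0  0  0  0
  order 4: 0  0  0
  order 5: 0  0
  order 6: 0
The order-2 divided differences are all -5 (nonzero) and every higher order vanishes, so the data lies on a polynomial of degree exactly 2.

2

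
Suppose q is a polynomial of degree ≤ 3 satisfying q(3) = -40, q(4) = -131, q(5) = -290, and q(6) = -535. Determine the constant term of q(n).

5

Write q(n) = an^3 + bn^2 + cn + d. Substituting each data point gives a linear system:
  27a + 9b + 3c + d = -40
  64a + 16b + 4c + d = -131
  125a + 25b + 5c + d = -290
  216a + 36b + 6c + d = -535
Solving the system yields a = -3, b = 2, c = 6, d = 5.
So q(n) = -3n^3 + 2n^2 + 6n + 5.
The constant term is 5.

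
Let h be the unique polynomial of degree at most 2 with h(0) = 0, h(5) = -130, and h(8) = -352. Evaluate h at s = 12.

Using the Lagrange interpolation formula with nodes 0, 5, 8:
  L_0(s) = (s - 5)(s - 8) / 40
  L_1(s) = s(s - 8) / -15
  L_2(s) = s(s - 5) / 24
Then h(s) = 0·L_0(s) - 130·L_1(s) - 352·L_2(s).
Expanding and collecting terms gives h(s) = -6s^2 + 4s.
Evaluating at s = 12: h(12) = -816.

-816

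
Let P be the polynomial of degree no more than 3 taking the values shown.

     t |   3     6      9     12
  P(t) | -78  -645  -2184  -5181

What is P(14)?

Write P(t) = at^3 + bt^2 + ct + d. Substituting each data point gives a linear system:
  27a + 9b + 3c + d = -78
  216a + 36b + 6c + d = -645
  729a + 81b + 9c + d = -2184
  1728a + 144b + 12c + d = -5181
Solving the system yields a = -3, b = 0, c = 0, d = 3.
So P(t) = -3t³ + 3.
Then P(14) = -8229.

-8229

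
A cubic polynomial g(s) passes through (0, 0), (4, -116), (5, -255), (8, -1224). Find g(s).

Write g(s) = as^3 + bs^2 + cs + d. Substituting each data point gives a linear system:
  d = 0
  64a + 16b + 4c + d = -116
  125a + 25b + 5c + d = -255
  512a + 64b + 8c + d = -1224
Solving the system yields a = -3, b = 5, c = -1, d = 0.
So g(s) = -3s³ + 5s² - s.
Check: g(4) = -116. ✓

g(s) = -3s^3 + 5s^2 - s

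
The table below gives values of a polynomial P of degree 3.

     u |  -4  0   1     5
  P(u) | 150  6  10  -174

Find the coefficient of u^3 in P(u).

Write P(u) = au^3 + bu^2 + cu + d. Substituting each data point gives a linear system:
  -64a + 16b - 4c + d = 150
  d = 6
  a + b + c + d = 10
  125a + 25b + 5c + d = -174
Solving the system yields a = -2, b = 2, c = 4, d = 6.
So P(u) = -2u³ + 2u² + 4u + 6.
The leading coefficient is -2.

-2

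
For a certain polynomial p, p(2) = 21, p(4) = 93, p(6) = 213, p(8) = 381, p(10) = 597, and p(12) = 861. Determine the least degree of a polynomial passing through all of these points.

2

Forward differences of the values at s = 2, 4, 6, 8, 10, 12:
  p  : 21  93  213  381  597  861
  Δ  : 72  120  168  216  264
  Δ^2: 48  48  48  48
  Δ^3: 0  0  0
  Δ^4: 0  0
  Δ^5: 0
The second differences are constant (48) and nonzero, while all higher differences vanish, so the minimal degree is 2.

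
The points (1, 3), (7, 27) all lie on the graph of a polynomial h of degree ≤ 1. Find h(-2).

-9

Write h(n) = an + b. Substituting each data point gives a linear system:
  a + b = 3
  7a + b = 27
Solving the system yields a = 4, b = -1.
So h(n) = 4n - 1.
Then h(-2) = -9.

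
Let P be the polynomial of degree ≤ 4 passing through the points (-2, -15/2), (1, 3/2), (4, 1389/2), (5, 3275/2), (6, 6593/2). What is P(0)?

Write P(t) = at^4 + bt^3 + ct^2 + dt + e. Substituting each data point gives a linear system:
  16a - 8b + 4c - 2d + e = -15/2
  a + b + c + d + e = 3/2
  256a + 64b + 16c + 4d + e = 1389/2
  625a + 125b + 25c + 5d + e = 3275/2
  1296a + 216b + 36c + 6d + e = 6593/2
Solving the system yields a = 2, b = 4, c = -4, d = -3, e = 5/2.
So P(t) = 2t⁴ + 4t³ - 4t² - 3t + 5/2.
Then P(0) = 5/2.

5/2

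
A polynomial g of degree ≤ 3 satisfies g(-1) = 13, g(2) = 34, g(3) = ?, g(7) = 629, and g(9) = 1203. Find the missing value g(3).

The 4 known points determine the degree-3 polynomial uniquely.
Write g(n) = an^3 + bn^2 + cn + d. Substituting each data point gives a linear system:
  -a + b - c + d = 13
  8a + 4b + 2c + d = 34
  343a + 49b + 7c + d = 629
  729a + 81b + 9c + d = 1203
Solving the system yields a = 1, b = 6, c = -2, d = 6.
So g(n) = n^3 + 6n^2 - 2n + 6.
Then g(3) = 81.

81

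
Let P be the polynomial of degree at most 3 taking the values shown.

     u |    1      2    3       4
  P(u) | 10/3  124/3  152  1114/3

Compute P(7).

6124/3

Forward differences of the values at u = 1, 2, 3, 4:
  P  : 10/3  124/3  152  1114/3
  Δ  : 38  332/3  658/3
  Δ^2: 218/3  326/3
  Δ^3: 36
The third differences are constant, confirming degree 3.
Interpolating (Newton forward form) and evaluating at u = 7 gives P(7) = 6124/3.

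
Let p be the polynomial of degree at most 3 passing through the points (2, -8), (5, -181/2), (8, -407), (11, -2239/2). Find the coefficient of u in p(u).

-5/2

Write p(u) = au^3 + bu^2 + cu + d. Substituting each data point gives a linear system:
  8a + 4b + 2c + d = -8
  125a + 25b + 5c + d = -181/2
  512a + 64b + 8c + d = -407
  1331a + 121b + 11c + d = -2239/2
Solving the system yields a = -1, b = 2, c = -5/2, d = -3.
So p(u) = -u^3 + 2u^2 - (5/2)u - 3.
The coefficient of u is -5/2.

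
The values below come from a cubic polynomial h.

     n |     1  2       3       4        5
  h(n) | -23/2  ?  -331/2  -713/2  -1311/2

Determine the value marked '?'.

The 4 known points determine the degree-3 polynomial uniquely.
Write h(n) = an^3 + bn^2 + cn + d. Substituting each data point gives a linear system:
  a + b + c + d = -23/2
  27a + 9b + 3c + d = -331/2
  64a + 16b + 4c + d = -713/2
  125a + 25b + 5c + d = -1311/2
Solving the system yields a = -4, b = -6, c = -1, d = -1/2.
So h(n) = -4n^3 - 6n^2 - n - 1/2.
Then h(2) = -117/2.

-117/2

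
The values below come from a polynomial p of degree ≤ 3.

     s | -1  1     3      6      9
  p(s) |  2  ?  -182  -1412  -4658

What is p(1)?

The 4 known points determine the degree-3 polynomial uniquely.
Write p(s) = as^3 + bs^2 + cs + d. Substituting each data point gives a linear system:
  -a + b - c + d = 2
  27a + 9b + 3c + d = -182
  216a + 36b + 6c + d = -1412
  729a + 81b + 9c + d = -4658
Solving the system yields a = -6, b = -4, c = 4, d = 4.
So p(s) = -6s³ - 4s² + 4s + 4.
Then p(1) = -2.

-2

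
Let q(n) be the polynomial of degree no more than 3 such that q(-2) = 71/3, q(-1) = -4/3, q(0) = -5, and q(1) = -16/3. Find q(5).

-1000/3

Forward differences of the values at n = -2, -1, 0, 1:
  q  : 71/3  -4/3  -5  -16/3
  Δ  : -25  -11/3  -1/3
  Δ^2: 64/3  10/3
  Δ^3: -18
The third differences are constant, confirming degree 3.
Interpolating (Newton forward form) and evaluating at n = 5 gives q(5) = -1000/3.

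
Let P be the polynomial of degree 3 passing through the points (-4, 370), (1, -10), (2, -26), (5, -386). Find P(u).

Using the Lagrange interpolation formula with nodes -4, 1, 2, 5:
  L_0(u) = (u - 1)(u - 2)(u - 5) / -270
  L_1(u) = (u + 4)(u - 2)(u - 5) / 20
  L_2(u) = (u + 4)(u - 1)(u - 5) / -18
  L_3(u) = (u + 4)(u - 1)(u - 2) / 108
Then P(u) = 370·L_0(u) - 10·L_1(u) - 26·L_2(u) - 386·L_3(u).
Expanding and collecting terms gives P(u) = -4u³ + 6u² - 6u - 6.
Check: P(-4) = 370. ✓

P(u) = -4u^3 + 6u^2 - 6u - 6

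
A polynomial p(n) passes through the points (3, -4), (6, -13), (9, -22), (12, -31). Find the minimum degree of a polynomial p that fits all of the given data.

1

Forward differences of the values at n = 3, 6, 9, 12:
  p  : -4  -13  -22  -31
  Δ  : -9  -9  -9
  Δ^2: 0  0
  Δ^3: 0
The first differences are constant (-9) and nonzero, while all higher differences vanish, so the minimal degree is 1.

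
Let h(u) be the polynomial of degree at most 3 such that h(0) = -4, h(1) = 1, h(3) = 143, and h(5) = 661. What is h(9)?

3785

Using the Lagrange interpolation formula with nodes 0, 1, 3, 5:
  L_0(u) = (u - 1)(u - 3)(u - 5) / -15
  L_1(u) = u(u - 3)(u - 5) / 8
  L_2(u) = u(u - 1)(u - 5) / -12
  L_3(u) = u(u - 1)(u - 3) / 40
Then h(u) = -4·L_0(u) + 1·L_1(u) + 143·L_2(u) + 661·L_3(u).
Expanding and collecting terms gives h(u) = 5u^3 + 2u^2 - 2u - 4.
Evaluating at u = 9: h(9) = 3785.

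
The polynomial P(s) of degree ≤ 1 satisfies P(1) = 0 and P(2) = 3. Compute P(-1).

-6

Using the Lagrange interpolation formula with nodes 1, 2:
  L_0(s) = (s - 2) / -1
  L_1(s) = (s - 1) / 1
Then P(s) = 0·L_0(s) + 3·L_1(s).
Expanding and collecting terms gives P(s) = 3s - 3.
Evaluating at s = -1: P(-1) = -6.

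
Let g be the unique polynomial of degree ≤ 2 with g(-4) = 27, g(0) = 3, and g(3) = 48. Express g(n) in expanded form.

g(n) = 3n^2 + 6n + 3

Using the Lagrange interpolation formula with nodes -4, 0, 3:
  L_0(n) = n(n - 3) / 28
  L_1(n) = (n + 4)(n - 3) / -12
  L_2(n) = (n + 4)n / 21
Then g(n) = 27·L_0(n) + 3·L_1(n) + 48·L_2(n).
Expanding and collecting terms gives g(n) = 3n^2 + 6n + 3.
Check: g(3) = 48. ✓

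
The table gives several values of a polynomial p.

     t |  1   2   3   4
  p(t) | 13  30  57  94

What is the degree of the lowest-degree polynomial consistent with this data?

Forward differences of the values at t = 1, 2, 3, 4:
  p  : 13  30  57  94
  Δ  : 17  27  37
  Δ^2: 10  10
  Δ^3: 0
The second differences are constant (10) and nonzero, while all higher differences vanish, so the minimal degree is 2.

2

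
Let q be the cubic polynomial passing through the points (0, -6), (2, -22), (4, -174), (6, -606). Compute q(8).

Using the Lagrange interpolation formula with nodes 0, 2, 4, 6:
  L_0(x) = (x - 2)(x - 4)(x - 6) / -48
  L_1(x) = x(x - 4)(x - 6) / 16
  L_2(x) = x(x - 2)(x - 6) / -16
  L_3(x) = x(x - 2)(x - 4) / 48
Then q(x) = -6·L_0(x) - 22·L_1(x) - 174·L_2(x) - 606·L_3(x).
Expanding and collecting terms gives q(x) = -3x^3 + x^2 + 2x - 6.
Evaluating at x = 8: q(8) = -1462.

-1462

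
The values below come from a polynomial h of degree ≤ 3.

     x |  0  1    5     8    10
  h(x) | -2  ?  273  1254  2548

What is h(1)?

The 4 known points determine the degree-3 polynomial uniquely.
Write h(x) = ax^3 + bx^2 + cx + d. Substituting each data point gives a linear system:
  d = -2
  125a + 25b + 5c + d = 273
  512a + 64b + 8c + d = 1254
  1000a + 100b + 10c + d = 2548
Solving the system yields a = 3, b = -5, c = 5, d = -2.
So h(x) = 3x^3 - 5x^2 + 5x - 2.
Then h(1) = 1.

1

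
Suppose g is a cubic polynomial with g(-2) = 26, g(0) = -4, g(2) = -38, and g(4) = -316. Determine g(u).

Write g(u) = au^3 + bu^2 + cu + d. Substituting each data point gives a linear system:
  -8a + 4b - 2c + d = 26
  d = -4
  8a + 4b + 2c + d = -38
  64a + 16b + 4c + d = -316
Solving the system yields a = -5, b = -1/2, c = 4, d = -4.
So g(u) = -5u^3 - (1/2)u^2 + 4u - 4.
Check: g(4) = -316. ✓

g(u) = -5u^3 - (1/2)u^2 + 4u - 4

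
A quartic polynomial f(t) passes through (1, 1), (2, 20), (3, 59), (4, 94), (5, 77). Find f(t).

Write f(t) = at^4 + bt^3 + ct^2 + dt + e. Substituting each data point gives a linear system:
  a + b + c + d + e = 1
  16a + 8b + 4c + 2d + e = 20
  81a + 27b + 9c + 3d + e = 59
  256a + 64b + 16c + 4d + e = 94
  625a + 125b + 25c + 5d + e = 77
Solving the system yields a = -1, b = 6, c = -1, d = -5, e = 2.
So f(t) = -t^4 + 6t^3 - t^2 - 5t + 2.
Check: f(1) = 1. ✓

f(t) = -t^4 + 6t^3 - t^2 - 5t + 2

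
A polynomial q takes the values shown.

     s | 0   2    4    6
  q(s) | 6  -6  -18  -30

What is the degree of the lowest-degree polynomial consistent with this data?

1

Forward differences of the values at s = 0, 2, 4, 6:
  q  : 6  -6  -18  -30
  Δ  : -12  -12  -12
  Δ^2: 0  0
  Δ^3: 0
The first differences are constant (-12) and nonzero, while all higher differences vanish, so the minimal degree is 1.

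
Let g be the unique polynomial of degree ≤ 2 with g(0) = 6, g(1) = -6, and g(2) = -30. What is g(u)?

Write g(u) = au^2 + bu + c. Substituting each data point gives a linear system:
  c = 6
  a + b + c = -6
  4a + 2b + c = -30
Solving the system yields a = -6, b = -6, c = 6.
So g(u) = -6u^2 - 6u + 6.
Check: g(0) = 6. ✓

g(u) = -6u^2 - 6u + 6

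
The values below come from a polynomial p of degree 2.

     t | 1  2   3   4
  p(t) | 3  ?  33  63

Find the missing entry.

13

On equispaced nodes a degree-2 polynomial has vanishing third forward difference, so
  - p(1) + 3·p(2) - 3·p(3) + p(4) = 0.
Substituting the known values and solving for p(2):
  3·p(2) = 39
  p(2) = 13.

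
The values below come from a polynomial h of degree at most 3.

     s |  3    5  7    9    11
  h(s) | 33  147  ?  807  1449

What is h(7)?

On equispaced nodes a degree-3 polynomial has vanishing fourth forward difference, so
  h(3) - 4·h(5) + 6·h(7) - 4·h(9) + h(11) = 0.
Substituting the known values and solving for h(7):
  6·h(7) = 2334
  h(7) = 389.

389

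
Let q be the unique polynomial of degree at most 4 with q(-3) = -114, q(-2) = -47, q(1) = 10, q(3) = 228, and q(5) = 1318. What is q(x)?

q(x) = x^4 + 6x^3 - 3x^2 + 3x + 3

Write q(x) = ax^4 + bx^3 + cx^2 + dx + e. Substituting each data point gives a linear system:
  81a - 27b + 9c - 3d + e = -114
  16a - 8b + 4c - 2d + e = -47
  a + b + c + d + e = 10
  81a + 27b + 9c + 3d + e = 228
  625a + 125b + 25c + 5d + e = 1318
Solving the system yields a = 1, b = 6, c = -3, d = 3, e = 3.
So q(x) = x^4 + 6x^3 - 3x^2 + 3x + 3.
Check: q(-2) = -47. ✓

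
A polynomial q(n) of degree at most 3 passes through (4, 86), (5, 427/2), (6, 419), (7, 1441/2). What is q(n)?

Using the Lagrange interpolation formula with nodes 4, 5, 6, 7:
  L_0(n) = (n - 5)(n - 6)(n - 7) / -6
  L_1(n) = (n - 4)(n - 6)(n - 7) / 2
  L_2(n) = (n - 4)(n - 5)(n - 7) / -2
  L_3(n) = (n - 4)(n - 5)(n - 6) / 6
Then q(n) = 86·L_0(n) + 427/2·L_1(n) + 419·L_2(n) + 1441/2·L_3(n).
Expanding and collecting terms gives q(n) = 3n^3 - 6n^2 - (3/2)n - 4.
Check: q(7) = 1441/2. ✓

q(n) = 3n^3 - 6n^2 - (3/2)n - 4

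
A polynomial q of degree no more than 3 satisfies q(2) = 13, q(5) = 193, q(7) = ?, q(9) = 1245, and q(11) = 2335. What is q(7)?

The 4 known points determine the degree-3 polynomial uniquely.
Write q(t) = at^3 + bt^2 + ct + d. Substituting each data point gives a linear system:
  8a + 4b + 2c + d = 13
  125a + 25b + 5c + d = 193
  729a + 81b + 9c + d = 1245
  1331a + 121b + 11c + d = 2335
Solving the system yields a = 2, b = -3, c = 3, d = 3.
So q(t) = 2t^3 - 3t^2 + 3t + 3.
Then q(7) = 563.

563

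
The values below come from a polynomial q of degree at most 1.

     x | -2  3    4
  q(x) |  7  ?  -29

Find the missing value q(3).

-23

The 2 known points determine the degree-1 polynomial uniquely.
Write q(x) = ax + b. Substituting each data point gives a linear system:
  -2a + b = 7
  4a + b = -29
Solving the system yields a = -6, b = -5.
So q(x) = -6x - 5.
Then q(3) = -23.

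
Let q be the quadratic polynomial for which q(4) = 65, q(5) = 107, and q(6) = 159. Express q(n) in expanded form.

q(n) = 5n^2 - 3n - 3

Write q(n) = an^2 + bn + c. Substituting each data point gives a linear system:
  16a + 4b + c = 65
  25a + 5b + c = 107
  36a + 6b + c = 159
Solving the system yields a = 5, b = -3, c = -3.
So q(n) = 5n² - 3n - 3.
Check: q(5) = 107. ✓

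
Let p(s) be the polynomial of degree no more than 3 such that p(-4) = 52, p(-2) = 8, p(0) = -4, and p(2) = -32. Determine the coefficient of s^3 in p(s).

-1

Write p(s) = as^3 + bs^2 + cs + d. Substituting each data point gives a linear system:
  -64a + 16b - 4c + d = 52
  -8a + 4b - 2c + d = 8
  d = -4
  8a + 4b + 2c + d = -32
Solving the system yields a = -1, b = -2, c = -6, d = -4.
So p(s) = -s^3 - 2s^2 - 6s - 4.
The leading coefficient is -1.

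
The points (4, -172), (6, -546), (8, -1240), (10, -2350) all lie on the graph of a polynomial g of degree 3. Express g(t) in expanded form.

g(t) = -2t^3 - 4t^2 + 5t

Using the Lagrange interpolation formula with nodes 4, 6, 8, 10:
  L_0(t) = (t - 6)(t - 8)(t - 10) / -48
  L_1(t) = (t - 4)(t - 8)(t - 10) / 16
  L_2(t) = (t - 4)(t - 6)(t - 10) / -16
  L_3(t) = (t - 4)(t - 6)(t - 8) / 48
Then g(t) = -172·L_0(t) - 546·L_1(t) - 1240·L_2(t) - 2350·L_3(t).
Expanding and collecting terms gives g(t) = -2t³ - 4t² + 5t.
Check: g(10) = -2350. ✓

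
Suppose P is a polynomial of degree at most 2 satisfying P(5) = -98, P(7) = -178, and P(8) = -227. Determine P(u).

P(u) = -3u^2 - 4u - 3

Using the Lagrange interpolation formula with nodes 5, 7, 8:
  L_0(u) = (u - 7)(u - 8) / 6
  L_1(u) = (u - 5)(u - 8) / -2
  L_2(u) = (u - 5)(u - 7) / 3
Then P(u) = -98·L_0(u) - 178·L_1(u) - 227·L_2(u).
Expanding and collecting terms gives P(u) = -3u^2 - 4u - 3.
Check: P(5) = -98. ✓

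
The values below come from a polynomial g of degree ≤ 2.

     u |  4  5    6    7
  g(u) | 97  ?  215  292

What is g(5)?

The 3 known points determine the degree-2 polynomial uniquely.
Write g(u) = au^2 + bu + c. Substituting each data point gives a linear system:
  16a + 4b + c = 97
  36a + 6b + c = 215
  49a + 7b + c = 292
Solving the system yields a = 6, b = -1, c = 5.
So g(u) = 6u^2 - u + 5.
Then g(5) = 150.

150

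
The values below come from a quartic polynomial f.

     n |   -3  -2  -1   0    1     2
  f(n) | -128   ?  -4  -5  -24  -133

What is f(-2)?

The 5 known points determine the degree-4 polynomial uniquely.
Write f(n) = an^4 + bn^3 + cn^2 + dn + e. Substituting each data point gives a linear system:
  81a - 27b + 9c - 3d + e = -128
  a - b + c - d + e = -4
  e = -5
  a + b + c + d + e = -24
  16a + 8b + 4c + 2d + e = -133
Solving the system yields a = -3, b = -6, c = -6, d = -4, e = -5.
So f(n) = -3n⁴ - 6n³ - 6n² - 4n - 5.
Then f(-2) = -21.

-21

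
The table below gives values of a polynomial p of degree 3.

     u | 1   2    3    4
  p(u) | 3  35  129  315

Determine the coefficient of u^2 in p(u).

1

Write p(u) = au^3 + bu^2 + cu + d. Substituting each data point gives a linear system:
  a + b + c + d = 3
  8a + 4b + 2c + d = 35
  27a + 9b + 3c + d = 129
  64a + 16b + 4c + d = 315
Solving the system yields a = 5, b = 1, c = -6, d = 3.
So p(u) = 5u³ + u² - 6u + 3.
The coefficient of u^2 is 1.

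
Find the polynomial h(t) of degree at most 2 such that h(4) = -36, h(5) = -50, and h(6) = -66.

Using the Lagrange interpolation formula with nodes 4, 5, 6:
  L_0(t) = (t - 5)(t - 6) / 2
  L_1(t) = (t - 4)(t - 6) / -1
  L_2(t) = (t - 4)(t - 5) / 2
Then h(t) = -36·L_0(t) - 50·L_1(t) - 66·L_2(t).
Expanding and collecting terms gives h(t) = -t^2 - 5t.
Check: h(5) = -50. ✓

h(t) = -t^2 - 5t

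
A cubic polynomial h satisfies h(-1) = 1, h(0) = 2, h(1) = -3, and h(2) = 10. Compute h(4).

186

Forward differences of the values at x = -1, 0, 1, 2:
  h  : 1  2  -3  10
  Δ  : 1  -5  13
  Δ^2: -6  18
  Δ^3: 24
The third differences are constant, confirming degree 3.
Interpolating (Newton forward form) and evaluating at x = 4 gives h(4) = 186.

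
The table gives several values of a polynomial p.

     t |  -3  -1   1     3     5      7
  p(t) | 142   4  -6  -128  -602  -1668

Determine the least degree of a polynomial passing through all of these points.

3

Forward differences of the values at t = -3, -1, 1, 3, 5, 7:
  p  : 142  4  -6  -128  -602  -1668
  Δ  : -138  -10  -122  -474  -1066
  Δ^2: 128  -112  -352  -592
  Δ^3: -240  -240  -240
  Δ^4: 0  0
  Δ^5: 0
The third differences are constant (-240) and nonzero, while all higher differences vanish, so the minimal degree is 3.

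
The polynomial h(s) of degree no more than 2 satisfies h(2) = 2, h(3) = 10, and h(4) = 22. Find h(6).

Forward differences of the values at s = 2, 3, 4:
  h  : 2  10  22
  Δ  : 8  12
  Δ^2: 4
The second differences are constant, confirming degree 2.
Interpolating (Newton forward form) and evaluating at s = 6 gives h(6) = 58.

58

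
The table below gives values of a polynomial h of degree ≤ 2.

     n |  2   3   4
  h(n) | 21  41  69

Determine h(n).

Using the Lagrange interpolation formula with nodes 2, 3, 4:
  L_0(n) = (n - 3)(n - 4) / 2
  L_1(n) = (n - 2)(n - 4) / -1
  L_2(n) = (n - 2)(n - 3) / 2
Then h(n) = 21·L_0(n) + 41·L_1(n) + 69·L_2(n).
Expanding and collecting terms gives h(n) = 4n^2 + 5.
Check: h(2) = 21. ✓

h(n) = 4n^2 + 5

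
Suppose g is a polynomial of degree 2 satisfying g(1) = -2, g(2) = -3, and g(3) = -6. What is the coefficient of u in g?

2

Write g(u) = au^2 + bu + c. Substituting each data point gives a linear system:
  a + b + c = -2
  4a + 2b + c = -3
  9a + 3b + c = -6
Solving the system yields a = -1, b = 2, c = -3.
So g(u) = -u² + 2u - 3.
The coefficient of u is 2.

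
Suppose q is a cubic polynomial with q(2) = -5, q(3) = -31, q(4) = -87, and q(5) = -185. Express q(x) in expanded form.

Write q(x) = ax^3 + bx^2 + cx + d. Substituting each data point gives a linear system:
  8a + 4b + 2c + d = -5
  27a + 9b + 3c + d = -31
  64a + 16b + 4c + d = -87
  125a + 25b + 5c + d = -185
Solving the system yields a = -2, b = 3, c = -3, d = 5.
So q(x) = -2x^3 + 3x^2 - 3x + 5.
Check: q(5) = -185. ✓

q(x) = -2x^3 + 3x^2 - 3x + 5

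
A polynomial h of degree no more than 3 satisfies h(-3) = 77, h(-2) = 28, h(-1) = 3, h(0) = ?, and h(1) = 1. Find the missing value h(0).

-4

On equispaced nodes a degree-3 polynomial has vanishing fourth forward difference, so
  h(-3) - 4·h(-2) + 6·h(-1) - 4·h(0) + h(1) = 0.
Substituting the known values and solving for h(0):
  -4·h(0) = 16
  h(0) = -4.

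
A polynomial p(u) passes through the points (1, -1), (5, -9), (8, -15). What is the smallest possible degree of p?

Divided differences on the nodes 1, 5, 8:
  order 0: -1  -9  -15
  order 1: -2  -2
  order 2: 0
The order-1 divided differences are all -2 (nonzero) and every higher order vanishes, so the data lies on a polynomial of degree exactly 1.

1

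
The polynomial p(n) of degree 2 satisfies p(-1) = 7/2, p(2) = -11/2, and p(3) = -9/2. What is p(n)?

p(n) = n^2 - 4n - 3/2

Using the Lagrange interpolation formula with nodes -1, 2, 3:
  L_0(n) = (n - 2)(n - 3) / 12
  L_1(n) = (n + 1)(n - 3) / -3
  L_2(n) = (n + 1)(n - 2) / 4
Then p(n) = 7/2·L_0(n) - 11/2·L_1(n) - 9/2·L_2(n).
Expanding and collecting terms gives p(n) = n^2 - 4n - 3/2.
Check: p(-1) = 7/2. ✓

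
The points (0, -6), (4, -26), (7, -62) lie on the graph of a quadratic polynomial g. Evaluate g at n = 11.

Write g(n) = an^2 + bn + c. Substituting each data point gives a linear system:
  c = -6
  16a + 4b + c = -26
  49a + 7b + c = -62
Solving the system yields a = -1, b = -1, c = -6.
So g(n) = -n^2 - n - 6.
Then g(11) = -138.

-138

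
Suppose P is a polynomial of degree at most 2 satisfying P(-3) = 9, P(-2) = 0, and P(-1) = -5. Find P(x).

P(x) = 2x^2 + x - 6

Write P(x) = ax^2 + bx + c. Substituting each data point gives a linear system:
  9a - 3b + c = 9
  4a - 2b + c = 0
  a - b + c = -5
Solving the system yields a = 2, b = 1, c = -6.
So P(x) = 2x^2 + x - 6.
Check: P(-1) = -5. ✓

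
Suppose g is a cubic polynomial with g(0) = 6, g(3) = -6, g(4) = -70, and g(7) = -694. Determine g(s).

g(s) = -3s^3 + 6s^2 + 5s + 6

Write g(s) = as^3 + bs^2 + cs + d. Substituting each data point gives a linear system:
  d = 6
  27a + 9b + 3c + d = -6
  64a + 16b + 4c + d = -70
  343a + 49b + 7c + d = -694
Solving the system yields a = -3, b = 6, c = 5, d = 6.
So g(s) = -3s^3 + 6s^2 + 5s + 6.
Check: g(3) = -6. ✓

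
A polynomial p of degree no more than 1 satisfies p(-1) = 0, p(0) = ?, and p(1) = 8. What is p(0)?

The 2 known points determine the degree-1 polynomial uniquely.
Write p(n) = an + b. Substituting each data point gives a linear system:
  -a + b = 0
  a + b = 8
Solving the system yields a = 4, b = 4.
So p(n) = 4n + 4.
Then p(0) = 4.

4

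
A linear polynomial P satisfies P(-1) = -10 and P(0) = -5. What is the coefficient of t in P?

Write P(t) = at + b. Substituting each data point gives a linear system:
  -a + b = -10
  b = -5
Solving the system yields a = 5, b = -5.
So P(t) = 5t - 5.
The leading coefficient is 5.

5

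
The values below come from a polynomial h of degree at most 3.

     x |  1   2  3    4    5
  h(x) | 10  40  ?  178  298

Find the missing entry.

94

On equispaced nodes a degree-3 polynomial has vanishing fourth forward difference, so
  h(1) - 4·h(2) + 6·h(3) - 4·h(4) + h(5) = 0.
Substituting the known values and solving for h(3):
  6·h(3) = 564
  h(3) = 94.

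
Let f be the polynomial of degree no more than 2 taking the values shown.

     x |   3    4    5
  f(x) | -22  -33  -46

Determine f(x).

f(x) = -x^2 - 4x - 1

Using the Lagrange interpolation formula with nodes 3, 4, 5:
  L_0(x) = (x - 4)(x - 5) / 2
  L_1(x) = (x - 3)(x - 5) / -1
  L_2(x) = (x - 3)(x - 4) / 2
Then f(x) = -22·L_0(x) - 33·L_1(x) - 46·L_2(x).
Expanding and collecting terms gives f(x) = -x² - 4x - 1.
Check: f(3) = -22. ✓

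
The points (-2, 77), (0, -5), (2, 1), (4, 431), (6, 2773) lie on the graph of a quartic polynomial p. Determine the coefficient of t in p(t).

Write p(t) = at^4 + bt^3 + ct^2 + dt + e. Substituting each data point gives a linear system:
  16a - 8b + 4c - 2d + e = 77
  e = -5
  16a + 8b + 4c + 2d + e = 1
  256a + 64b + 16c + 4d + e = 431
  1296a + 216b + 36c + 6d + e = 2773
Solving the system yields a = 3, b = -5, c = -1, d = 1, e = -5.
So p(t) = 3t^4 - 5t^3 - t^2 + t - 5.
The coefficient of t is 1.

1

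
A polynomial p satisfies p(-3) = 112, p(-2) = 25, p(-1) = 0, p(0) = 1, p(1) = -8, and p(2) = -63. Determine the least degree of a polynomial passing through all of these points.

Forward differences of the values at n = -3, -2, -1, 0, 1, 2:
  p  : 112  25  0  1  -8  -63
  Δ  : -87  -25  1  -9  -55
  Δ^2: 62  26  -10  -46
  Δ^3: -36  -36  -36
  Δ^4: 0  0
  Δ^5: 0
The third differences are constant (-36) and nonzero, while all higher differences vanish, so the minimal degree is 3.

3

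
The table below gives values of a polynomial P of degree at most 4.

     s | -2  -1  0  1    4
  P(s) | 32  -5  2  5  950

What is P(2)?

52

Using the Lagrange interpolation formula with nodes -2, -1, 0, 1, 4:
  L_0(s) = (s + 1)s(s - 1)(s - 4) / 36
  L_1(s) = (s + 2)s(s - 1)(s - 4) / -10
  L_2(s) = (s + 2)(s + 1)(s - 1)(s - 4) / 8
  L_3(s) = (s + 2)(s + 1)s(s - 4) / -18
  L_4(s) = (s + 2)(s + 1)s(s - 1) / 360
Then P(s) = 32·L_0(s) - 5·L_1(s) + 2·L_2(s) + 5·L_3(s) + 950·L_4(s).
Expanding and collecting terms gives P(s) = 4s⁴ - 6s² + 5s + 2.
Evaluating at s = 2: P(2) = 52.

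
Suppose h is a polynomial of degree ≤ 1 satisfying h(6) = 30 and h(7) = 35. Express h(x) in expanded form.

Write h(x) = ax + b. Substituting each data point gives a linear system:
  6a + b = 30
  7a + b = 35
Solving the system yields a = 5, b = 0.
So h(x) = 5x.
Check: h(7) = 35. ✓

h(x) = 5x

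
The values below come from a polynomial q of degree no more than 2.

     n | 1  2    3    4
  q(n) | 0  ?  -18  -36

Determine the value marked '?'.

The 3 known points determine the degree-2 polynomial uniquely.
Write q(n) = an^2 + bn + c. Substituting each data point gives a linear system:
  a + b + c = 0
  9a + 3b + c = -18
  16a + 4b + c = -36
Solving the system yields a = -3, b = 3, c = 0.
So q(n) = -3n^2 + 3n.
Then q(2) = -6.

-6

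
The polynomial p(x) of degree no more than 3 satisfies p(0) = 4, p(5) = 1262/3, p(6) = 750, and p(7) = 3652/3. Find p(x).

p(x) = 4x^3 - 3x^2 - (5/3)x + 4

Using the Lagrange interpolation formula with nodes 0, 5, 6, 7:
  L_0(x) = (x - 5)(x - 6)(x - 7) / -210
  L_1(x) = x(x - 6)(x - 7) / 10
  L_2(x) = x(x - 5)(x - 7) / -6
  L_3(x) = x(x - 5)(x - 6) / 14
Then p(x) = 4·L_0(x) + 1262/3·L_1(x) + 750·L_2(x) + 3652/3·L_3(x).
Expanding and collecting terms gives p(x) = 4x^3 - 3x^2 - (5/3)x + 4.
Check: p(5) = 1262/3. ✓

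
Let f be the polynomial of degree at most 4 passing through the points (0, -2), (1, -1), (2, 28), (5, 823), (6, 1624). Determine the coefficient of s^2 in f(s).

Write f(s) = as^4 + bs^3 + cs^2 + ds + e. Substituting each data point gives a linear system:
  e = -2
  a + b + c + d + e = -1
  16a + 8b + 4c + 2d + e = 28
  625a + 125b + 25c + 5d + e = 823
  1296a + 216b + 36c + 6d + e = 1624
Solving the system yields a = 1, b = 1, c = 4, d = -5, e = -2.
So f(s) = s^4 + s^3 + 4s^2 - 5s - 2.
The coefficient of s^2 is 4.

4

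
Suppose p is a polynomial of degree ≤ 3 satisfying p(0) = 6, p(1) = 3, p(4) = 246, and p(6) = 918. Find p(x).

Using the Lagrange interpolation formula with nodes 0, 1, 4, 6:
  L_0(x) = (x - 1)(x - 4)(x - 6) / -24
  L_1(x) = x(x - 4)(x - 6) / 15
  L_2(x) = x(x - 1)(x - 6) / -24
  L_3(x) = x(x - 1)(x - 4) / 60
Then p(x) = 6·L_0(x) + 3·L_1(x) + 246·L_2(x) + 918·L_3(x).
Expanding and collecting terms gives p(x) = 5x³ - 4x² - 4x + 6.
Check: p(6) = 918. ✓

p(x) = 5x^3 - 4x^2 - 4x + 6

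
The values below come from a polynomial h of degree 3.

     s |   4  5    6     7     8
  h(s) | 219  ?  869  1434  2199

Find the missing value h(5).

474

The 4 known points determine the degree-3 polynomial uniquely.
Write h(s) = as^3 + bs^2 + cs + d. Substituting each data point gives a linear system:
  64a + 16b + 4c + d = 219
  216a + 36b + 6c + d = 869
  343a + 49b + 7c + d = 1434
  512a + 64b + 8c + d = 2199
Solving the system yields a = 5, b = -5, c = -5, d = -1.
So h(s) = 5s^3 - 5s^2 - 5s - 1.
Then h(5) = 474.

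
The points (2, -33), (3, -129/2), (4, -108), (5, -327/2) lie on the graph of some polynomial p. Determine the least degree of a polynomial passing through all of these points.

2

Forward differences of the values at u = 2, 3, 4, 5:
  p  : -33  -129/2  -108  -327/2
  Δ  : -63/2  -87/2  -111/2
  Δ^2: -12  -12
  Δ^3: 0
The second differences are constant (-12) and nonzero, while all higher differences vanish, so the minimal degree is 2.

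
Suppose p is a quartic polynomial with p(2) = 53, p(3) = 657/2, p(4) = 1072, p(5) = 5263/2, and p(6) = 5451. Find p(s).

Write p(s) = as^4 + bs^3 + cs^2 + ds + e. Substituting each data point gives a linear system:
  16a + 8b + 4c + 2d + e = 53
  81a + 27b + 9c + 3d + e = 657/2
  256a + 64b + 16c + 4d + e = 1072
  625a + 125b + 25c + 5d + e = 5263/2
  1296a + 216b + 36c + 6d + e = 5451
Solving the system yields a = 4, b = 2, c = -4, d = -5/2, e = -6.
So p(s) = 4s^4 + 2s^3 - 4s^2 - (5/2)s - 6.
Check: p(6) = 5451. ✓

p(s) = 4s^4 + 2s^3 - 4s^2 - (5/2)s - 6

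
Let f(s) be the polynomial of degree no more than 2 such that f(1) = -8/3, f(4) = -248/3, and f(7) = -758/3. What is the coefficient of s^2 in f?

Write f(s) = as^2 + bs + c. Substituting each data point gives a linear system:
  a + b + c = -8/3
  16a + 4b + c = -248/3
  49a + 7b + c = -758/3
Solving the system yields a = -5, b = -5/3, c = 4.
So f(s) = -5s² - (5/3)s + 4.
The leading coefficient is -5.

-5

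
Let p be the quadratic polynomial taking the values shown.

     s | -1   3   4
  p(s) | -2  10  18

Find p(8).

Using the Lagrange interpolation formula with nodes -1, 3, 4:
  L_0(s) = (s - 3)(s - 4) / 20
  L_1(s) = (s + 1)(s - 4) / -4
  L_2(s) = (s + 1)(s - 3) / 5
Then p(s) = -2·L_0(s) + 10·L_1(s) + 18·L_2(s).
Expanding and collecting terms gives p(s) = s^2 + s - 2.
Evaluating at s = 8: p(8) = 70.

70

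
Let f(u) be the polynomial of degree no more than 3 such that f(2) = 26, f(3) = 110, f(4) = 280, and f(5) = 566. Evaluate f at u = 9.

3470

Using the Lagrange interpolation formula with nodes 2, 3, 4, 5:
  L_0(u) = (u - 3)(u - 4)(u - 5) / -6
  L_1(u) = (u - 2)(u - 4)(u - 5) / 2
  L_2(u) = (u - 2)(u - 3)(u - 5) / -2
  L_3(u) = (u - 2)(u - 3)(u - 4) / 6
Then f(u) = 26·L_0(u) + 110·L_1(u) + 280·L_2(u) + 566·L_3(u).
Expanding and collecting terms gives f(u) = 5u^3 - 2u^2 - u - 4.
Evaluating at u = 9: f(9) = 3470.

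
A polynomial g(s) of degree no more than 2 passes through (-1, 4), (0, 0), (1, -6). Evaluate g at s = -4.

Write g(s) = as^2 + bs + c. Substituting each data point gives a linear system:
  a - b + c = 4
  c = 0
  a + b + c = -6
Solving the system yields a = -1, b = -5, c = 0.
So g(s) = -s² - 5s.
Then g(-4) = 4.

4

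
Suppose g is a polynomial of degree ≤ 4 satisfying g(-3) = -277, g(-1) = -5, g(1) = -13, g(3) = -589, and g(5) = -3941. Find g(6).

-7873

Write g(s) = as^4 + bs^3 + cs^2 + ds + e. Substituting each data point gives a linear system:
  81a - 27b + 9c - 3d + e = -277
  a - b + c - d + e = -5
  a + b + c + d + e = -13
  81a + 27b + 9c + 3d + e = -589
  625a + 125b + 25c + 5d + e = -3941
Solving the system yields a = -5, b = -6, c = -3, d = 2, e = -1.
So g(s) = -5s^4 - 6s^3 - 3s^2 + 2s - 1.
Then g(6) = -7873.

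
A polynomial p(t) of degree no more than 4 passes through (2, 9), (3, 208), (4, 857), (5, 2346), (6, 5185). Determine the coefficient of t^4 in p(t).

Write p(t) = at^4 + bt^3 + ct^2 + dt + e. Substituting each data point gives a linear system:
  16a + 8b + 4c + 2d + e = 9
  81a + 27b + 9c + 3d + e = 208
  256a + 64b + 16c + 4d + e = 857
  625a + 125b + 25c + 5d + e = 2346
  1296a + 216b + 36c + 6d + e = 5185
Solving the system yields a = 5, b = -5, c = -5, d = -6, e = 1.
So p(t) = 5t^4 - 5t^3 - 5t^2 - 6t + 1.
The leading coefficient is 5.

5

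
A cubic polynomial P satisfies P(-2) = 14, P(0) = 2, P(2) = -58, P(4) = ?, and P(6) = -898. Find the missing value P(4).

-310

On equispaced nodes a degree-3 polynomial has vanishing fourth forward difference, so
  P(-2) - 4·P(0) + 6·P(2) - 4·P(4) + P(6) = 0.
Substituting the known values and solving for P(4):
  -4·P(4) = 1240
  P(4) = -310.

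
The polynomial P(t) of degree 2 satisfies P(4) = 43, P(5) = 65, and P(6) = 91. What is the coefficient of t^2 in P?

2

Write P(t) = at^2 + bt + c. Substituting each data point gives a linear system:
  16a + 4b + c = 43
  25a + 5b + c = 65
  36a + 6b + c = 91
Solving the system yields a = 2, b = 4, c = -5.
So P(t) = 2t^2 + 4t - 5.
The leading coefficient is 2.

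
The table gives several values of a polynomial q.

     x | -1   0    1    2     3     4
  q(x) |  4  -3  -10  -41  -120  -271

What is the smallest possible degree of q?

Forward differences of the values at x = -1, 0, 1, 2, 3, 4:
  q  : 4  -3  -10  -41  -120  -271
  Δ  : -7  -7  -31  -79  -151
  Δ^2: 0  -24  -48  -72
  Δ^3: -24  -24  -24
  Δ^4: 0  0
  Δ^5: 0
The third differences are constant (-24) and nonzero, while all higher differences vanish, so the minimal degree is 3.

3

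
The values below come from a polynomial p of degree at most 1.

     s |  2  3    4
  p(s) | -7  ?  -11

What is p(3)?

-9

The 2 known points determine the degree-1 polynomial uniquely.
Write p(s) = as + b. Substituting each data point gives a linear system:
  2a + b = -7
  4a + b = -11
Solving the system yields a = -2, b = -3.
So p(s) = -2s - 3.
Then p(3) = -9.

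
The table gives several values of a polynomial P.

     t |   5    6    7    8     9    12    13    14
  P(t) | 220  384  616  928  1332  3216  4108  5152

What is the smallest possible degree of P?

3

Divided differences on the nodes 5, 6, 7, 8, 9, 12, 13, 14:
  order 0: 220  384  616  928  1332  3216  4108  5152
  order 1: 164  232  312  404  628  892  1044
  order 2: 34  40  46  56  66  76
  order 3: 2  2  2  2  2
  order 4: 0  0  0  0
  order 5: 0  0  0
  order 6: 0  0
  order 7: 0
The order-3 divided differences are all 2 (nonzero) and every higher order vanishes, so the data lies on a polynomial of degree exactly 3.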